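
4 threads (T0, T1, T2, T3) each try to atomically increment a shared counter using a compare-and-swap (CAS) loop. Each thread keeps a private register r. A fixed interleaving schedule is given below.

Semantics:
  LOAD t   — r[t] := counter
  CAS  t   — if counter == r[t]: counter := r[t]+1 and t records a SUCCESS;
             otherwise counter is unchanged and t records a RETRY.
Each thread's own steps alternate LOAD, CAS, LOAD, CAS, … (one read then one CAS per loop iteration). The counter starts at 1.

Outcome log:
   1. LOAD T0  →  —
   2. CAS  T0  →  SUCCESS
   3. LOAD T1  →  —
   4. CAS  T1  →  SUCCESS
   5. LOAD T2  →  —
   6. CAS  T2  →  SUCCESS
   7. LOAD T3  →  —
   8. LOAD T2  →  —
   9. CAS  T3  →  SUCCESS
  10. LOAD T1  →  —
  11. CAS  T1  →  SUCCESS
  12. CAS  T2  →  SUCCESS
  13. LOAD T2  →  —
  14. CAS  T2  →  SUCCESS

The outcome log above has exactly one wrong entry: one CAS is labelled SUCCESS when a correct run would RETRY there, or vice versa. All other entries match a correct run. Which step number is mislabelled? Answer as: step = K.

Correct run:
step 1: T0 LOAD ⇒ load; ctr=1 reg=1
step 2: T0 CAS ⇒ ok; ctr=2 reg=1
step 3: T1 LOAD ⇒ load; ctr=2 reg=2
step 4: T1 CAS ⇒ ok; ctr=3 reg=2
step 5: T2 LOAD ⇒ load; ctr=3 reg=3
step 6: T2 CAS ⇒ ok; ctr=4 reg=3
step 7: T3 LOAD ⇒ load; ctr=4 reg=4
step 8: T2 LOAD ⇒ load; ctr=4 reg=4
step 9: T3 CAS ⇒ ok; ctr=5 reg=4
step 10: T1 LOAD ⇒ load; ctr=5 reg=5
step 11: T1 CAS ⇒ ok; ctr=6 reg=5
step 12: T2 CAS ⇒ retry; ctr=6 reg=4
step 13: T2 LOAD ⇒ load; ctr=6 reg=6
step 14: T2 CAS ⇒ ok; ctr=7 reg=6
Flip is step 12.

step = 12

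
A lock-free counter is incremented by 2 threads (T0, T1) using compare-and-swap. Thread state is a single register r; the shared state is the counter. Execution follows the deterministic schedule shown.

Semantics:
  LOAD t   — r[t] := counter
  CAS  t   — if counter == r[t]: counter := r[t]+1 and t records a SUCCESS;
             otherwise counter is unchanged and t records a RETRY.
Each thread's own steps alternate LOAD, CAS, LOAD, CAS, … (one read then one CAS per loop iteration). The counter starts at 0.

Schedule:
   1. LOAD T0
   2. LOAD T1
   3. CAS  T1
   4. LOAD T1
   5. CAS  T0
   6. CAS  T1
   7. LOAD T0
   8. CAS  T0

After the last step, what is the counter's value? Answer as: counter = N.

counter = 3

[1] T0.load  rd  (counter 0, T0.r 0)
[2] T1.load  rd  (counter 0, T1.r 0)
[3] T1.cas  hit  (counter 1, T1.r 0)
[4] T1.load  rd  (counter 1, T1.r 1)
[5] T0.cas  miss  (counter 1, T0.r 0)
[6] T1.cas  hit  (counter 2, T1.r 1)
[7] T0.load  rd  (counter 2, T0.r 2)
[8] T0.cas  hit  (counter 3, T0.r 2)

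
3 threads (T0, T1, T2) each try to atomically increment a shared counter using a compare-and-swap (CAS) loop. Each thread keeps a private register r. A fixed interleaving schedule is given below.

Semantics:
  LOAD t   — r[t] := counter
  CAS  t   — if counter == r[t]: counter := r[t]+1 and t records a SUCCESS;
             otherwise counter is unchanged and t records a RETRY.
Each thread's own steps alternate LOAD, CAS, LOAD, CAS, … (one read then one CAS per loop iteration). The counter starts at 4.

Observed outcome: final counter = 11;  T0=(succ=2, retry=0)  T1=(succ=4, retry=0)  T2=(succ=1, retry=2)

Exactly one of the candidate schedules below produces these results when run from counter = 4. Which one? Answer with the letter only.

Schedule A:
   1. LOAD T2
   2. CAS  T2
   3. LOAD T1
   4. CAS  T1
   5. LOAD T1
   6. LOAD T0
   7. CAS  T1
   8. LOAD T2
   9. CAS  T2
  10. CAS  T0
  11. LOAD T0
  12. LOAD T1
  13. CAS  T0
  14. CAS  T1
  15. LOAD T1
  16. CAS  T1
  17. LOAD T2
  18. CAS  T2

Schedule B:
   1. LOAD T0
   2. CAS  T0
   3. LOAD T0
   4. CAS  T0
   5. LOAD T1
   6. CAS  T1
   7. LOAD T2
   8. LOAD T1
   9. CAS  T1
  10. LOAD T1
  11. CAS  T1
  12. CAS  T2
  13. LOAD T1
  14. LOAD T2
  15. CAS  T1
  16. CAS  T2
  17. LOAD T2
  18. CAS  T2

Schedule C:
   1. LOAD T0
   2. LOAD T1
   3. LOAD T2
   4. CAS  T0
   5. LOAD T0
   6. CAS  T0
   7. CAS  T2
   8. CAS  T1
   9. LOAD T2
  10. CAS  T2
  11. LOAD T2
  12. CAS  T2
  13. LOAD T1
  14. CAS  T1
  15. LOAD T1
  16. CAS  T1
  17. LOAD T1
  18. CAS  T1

B

Tracing schedule B:
T0 LOAD — after: cnt=4, r=4 — load
T0 CAS — after: cnt=5, r=4 — ok
T0 LOAD — after: cnt=5, r=5 — load
T0 CAS — after: cnt=6, r=5 — ok
T1 LOAD — after: cnt=6, r=6 — load
T1 CAS — after: cnt=7, r=6 — ok
T2 LOAD — after: cnt=7, r=7 — load
T1 LOAD — after: cnt=7, r=7 — load
T1 CAS — after: cnt=8, r=7 — ok
T1 LOAD — after: cnt=8, r=8 — load
T1 CAS — after: cnt=9, r=8 — ok
T2 CAS — after: cnt=9, r=7 — retry
T1 LOAD — after: cnt=9, r=9 — load
T2 LOAD — after: cnt=9, r=9 — load
T1 CAS — after: cnt=10, r=9 — ok
T2 CAS — after: cnt=10, r=9 — retry
T2 LOAD — after: cnt=10, r=10 — load
T2 CAS — after: cnt=11, r=10 — ok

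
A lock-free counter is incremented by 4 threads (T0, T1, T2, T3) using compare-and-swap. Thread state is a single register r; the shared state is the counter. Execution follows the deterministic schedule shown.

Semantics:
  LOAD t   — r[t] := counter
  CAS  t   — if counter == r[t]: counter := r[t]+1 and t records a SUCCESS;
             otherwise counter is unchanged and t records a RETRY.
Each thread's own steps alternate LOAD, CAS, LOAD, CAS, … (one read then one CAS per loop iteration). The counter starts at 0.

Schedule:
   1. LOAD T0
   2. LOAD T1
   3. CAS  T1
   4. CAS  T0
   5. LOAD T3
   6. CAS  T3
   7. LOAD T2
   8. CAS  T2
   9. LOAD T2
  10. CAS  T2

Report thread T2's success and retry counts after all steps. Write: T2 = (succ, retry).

T2 = (2, 0)

T0 LOAD — after: cnt=0, r=0 — load
T1 LOAD — after: cnt=0, r=0 — load
T1 CAS — after: cnt=1, r=0 — ok
T0 CAS — after: cnt=1, r=0 — retry
T3 LOAD — after: cnt=1, r=1 — load
T3 CAS — after: cnt=2, r=1 — ok
T2 LOAD — after: cnt=2, r=2 — load
T2 CAS — after: cnt=3, r=2 — ok
T2 LOAD — after: cnt=3, r=3 — load
T2 CAS — after: cnt=4, r=3 — ok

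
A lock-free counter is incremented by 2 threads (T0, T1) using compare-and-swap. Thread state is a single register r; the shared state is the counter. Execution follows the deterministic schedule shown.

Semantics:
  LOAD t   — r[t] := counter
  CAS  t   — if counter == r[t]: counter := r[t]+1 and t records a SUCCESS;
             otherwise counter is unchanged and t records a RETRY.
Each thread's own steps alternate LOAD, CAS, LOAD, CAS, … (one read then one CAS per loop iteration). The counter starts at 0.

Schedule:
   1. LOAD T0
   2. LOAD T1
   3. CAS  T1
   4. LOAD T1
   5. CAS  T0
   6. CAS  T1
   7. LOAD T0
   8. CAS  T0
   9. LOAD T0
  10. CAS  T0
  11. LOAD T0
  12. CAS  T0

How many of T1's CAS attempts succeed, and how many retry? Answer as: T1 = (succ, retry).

#1 T0 reads 0
#2 T1 reads 0
#3 T1 CAS(0→1) writes; counter now 1
#4 T1 reads 1
#5 T0 CAS(0→1) fails; counter now 1
#6 T1 CAS(1→2) writes; counter now 2
#7 T0 reads 2
#8 T0 CAS(2→3) writes; counter now 3
#9 T0 reads 3
#10 T0 CAS(3→4) writes; counter now 4
#11 T0 reads 4
#12 T0 CAS(4→5) writes; counter now 5

T1 = (2, 0)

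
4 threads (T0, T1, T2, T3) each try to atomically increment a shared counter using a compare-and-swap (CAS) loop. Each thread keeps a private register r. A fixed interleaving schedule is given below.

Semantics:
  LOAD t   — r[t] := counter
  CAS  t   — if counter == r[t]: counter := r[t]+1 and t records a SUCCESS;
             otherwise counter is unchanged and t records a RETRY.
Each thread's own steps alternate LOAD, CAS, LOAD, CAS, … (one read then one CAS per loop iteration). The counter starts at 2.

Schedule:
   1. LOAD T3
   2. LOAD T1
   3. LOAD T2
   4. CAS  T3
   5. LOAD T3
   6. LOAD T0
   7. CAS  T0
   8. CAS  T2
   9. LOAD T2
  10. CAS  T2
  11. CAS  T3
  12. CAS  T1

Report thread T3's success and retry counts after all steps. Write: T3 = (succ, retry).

T3 = (1, 1)

#1 T3 reads 2
#2 T1 reads 2
#3 T2 reads 2
#4 T3 CAS(2→3) writes; counter now 3
#5 T3 reads 3
#6 T0 reads 3
#7 T0 CAS(3→4) writes; counter now 4
#8 T2 CAS(2→3) fails; counter now 4
#9 T2 reads 4
#10 T2 CAS(4→5) writes; counter now 5
#11 T3 CAS(3→4) fails; counter now 5
#12 T1 CAS(2→3) fails; counter now 5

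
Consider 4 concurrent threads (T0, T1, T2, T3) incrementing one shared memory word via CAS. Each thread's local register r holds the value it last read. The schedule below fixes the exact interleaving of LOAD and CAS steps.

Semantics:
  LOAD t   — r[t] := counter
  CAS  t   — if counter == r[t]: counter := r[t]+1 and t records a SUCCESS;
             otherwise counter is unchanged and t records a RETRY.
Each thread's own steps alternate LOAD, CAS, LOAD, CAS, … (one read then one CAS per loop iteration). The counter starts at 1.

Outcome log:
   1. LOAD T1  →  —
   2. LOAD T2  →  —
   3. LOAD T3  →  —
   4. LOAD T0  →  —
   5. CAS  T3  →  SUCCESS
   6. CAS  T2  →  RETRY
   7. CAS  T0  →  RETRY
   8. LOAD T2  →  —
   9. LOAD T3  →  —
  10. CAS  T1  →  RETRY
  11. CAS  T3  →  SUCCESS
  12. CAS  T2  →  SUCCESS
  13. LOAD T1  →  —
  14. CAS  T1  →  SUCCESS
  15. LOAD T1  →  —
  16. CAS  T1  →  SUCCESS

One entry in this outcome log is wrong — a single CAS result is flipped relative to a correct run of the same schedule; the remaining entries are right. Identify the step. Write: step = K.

Re-executing:
[1] T1.load  rd  (counter 1, T1.r 1)
[2] T2.load  rd  (counter 1, T2.r 1)
[3] T3.load  rd  (counter 1, T3.r 1)
[4] T0.load  rd  (counter 1, T0.r 1)
[5] T3.cas  hit  (counter 2, T3.r 1)
[6] T2.cas  miss  (counter 2, T2.r 1)
[7] T0.cas  miss  (counter 2, T0.r 1)
[8] T2.load  rd  (counter 2, T2.r 2)
[9] T3.load  rd  (counter 2, T3.r 2)
[10] T1.cas  miss  (counter 2, T1.r 1)
[11] T3.cas  hit  (counter 3, T3.r 2)
[12] T2.cas  miss  (counter 3, T2.r 2)
[13] T1.load  rd  (counter 3, T1.r 3)
[14] T1.cas  hit  (counter 4, T1.r 3)
[15] T1.load  rd  (counter 4, T1.r 4)
[16] T1.cas  hit  (counter 5, T1.r 4)
Log disagrees first at step 12.

step = 12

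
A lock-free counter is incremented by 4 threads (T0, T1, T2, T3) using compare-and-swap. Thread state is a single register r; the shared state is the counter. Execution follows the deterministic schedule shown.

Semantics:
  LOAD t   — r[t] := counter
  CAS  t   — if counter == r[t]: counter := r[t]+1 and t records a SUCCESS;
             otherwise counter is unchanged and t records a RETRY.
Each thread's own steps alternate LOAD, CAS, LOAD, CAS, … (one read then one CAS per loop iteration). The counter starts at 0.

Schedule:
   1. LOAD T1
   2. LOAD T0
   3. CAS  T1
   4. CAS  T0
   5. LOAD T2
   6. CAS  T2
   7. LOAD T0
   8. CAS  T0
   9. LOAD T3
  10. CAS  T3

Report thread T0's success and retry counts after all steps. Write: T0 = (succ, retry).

T0 = (1, 1)

#1 T1 reads 0
#2 T0 reads 0
#3 T1 CAS(0→1) writes; counter now 1
#4 T0 CAS(0→1) fails; counter now 1
#5 T2 reads 1
#6 T2 CAS(1→2) writes; counter now 2
#7 T0 reads 2
#8 T0 CAS(2→3) writes; counter now 3
#9 T3 reads 3
#10 T3 CAS(3→4) writes; counter now 4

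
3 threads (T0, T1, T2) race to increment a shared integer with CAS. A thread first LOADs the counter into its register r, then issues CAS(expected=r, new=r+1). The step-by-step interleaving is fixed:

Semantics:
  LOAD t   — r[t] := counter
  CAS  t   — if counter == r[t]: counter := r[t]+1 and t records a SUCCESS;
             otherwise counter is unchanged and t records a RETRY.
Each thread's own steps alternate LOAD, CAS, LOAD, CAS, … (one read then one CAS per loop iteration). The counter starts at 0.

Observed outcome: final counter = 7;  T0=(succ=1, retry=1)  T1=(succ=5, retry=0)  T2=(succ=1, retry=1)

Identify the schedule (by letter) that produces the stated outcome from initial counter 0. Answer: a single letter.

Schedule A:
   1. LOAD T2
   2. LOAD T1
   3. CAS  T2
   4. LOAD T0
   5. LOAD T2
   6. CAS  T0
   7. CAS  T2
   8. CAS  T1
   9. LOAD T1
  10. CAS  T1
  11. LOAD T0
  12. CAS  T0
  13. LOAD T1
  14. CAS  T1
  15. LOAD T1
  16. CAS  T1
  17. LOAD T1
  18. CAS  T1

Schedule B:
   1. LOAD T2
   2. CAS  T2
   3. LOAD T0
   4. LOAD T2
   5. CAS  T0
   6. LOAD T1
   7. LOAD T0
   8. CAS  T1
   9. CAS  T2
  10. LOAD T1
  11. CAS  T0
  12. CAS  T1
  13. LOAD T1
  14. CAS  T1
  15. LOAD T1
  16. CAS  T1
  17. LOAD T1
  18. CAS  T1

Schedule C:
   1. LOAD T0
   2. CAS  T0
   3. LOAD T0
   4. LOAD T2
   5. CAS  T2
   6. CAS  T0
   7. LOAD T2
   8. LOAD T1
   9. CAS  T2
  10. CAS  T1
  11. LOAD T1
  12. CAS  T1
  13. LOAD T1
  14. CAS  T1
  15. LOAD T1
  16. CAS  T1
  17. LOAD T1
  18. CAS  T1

Run B:
T2 LOAD — after: cnt=0, r=0 — load
T2 CAS — after: cnt=1, r=0 — ok
T0 LOAD — after: cnt=1, r=1 — load
T2 LOAD — after: cnt=1, r=1 — load
T0 CAS — after: cnt=2, r=1 — ok
T1 LOAD — after: cnt=2, r=2 — load
T0 LOAD — after: cnt=2, r=2 — load
T1 CAS — after: cnt=3, r=2 — ok
T2 CAS — after: cnt=3, r=1 — retry
T1 LOAD — after: cnt=3, r=3 — load
T0 CAS — after: cnt=3, r=2 — retry
T1 CAS — after: cnt=4, r=3 — ok
T1 LOAD — after: cnt=4, r=4 — load
T1 CAS — after: cnt=5, r=4 — ok
T1 LOAD — after: cnt=5, r=5 — load
T1 CAS — after: cnt=6, r=5 — ok
T1 LOAD — after: cnt=6, r=6 — load
T1 CAS — after: cnt=7, r=6 — ok

B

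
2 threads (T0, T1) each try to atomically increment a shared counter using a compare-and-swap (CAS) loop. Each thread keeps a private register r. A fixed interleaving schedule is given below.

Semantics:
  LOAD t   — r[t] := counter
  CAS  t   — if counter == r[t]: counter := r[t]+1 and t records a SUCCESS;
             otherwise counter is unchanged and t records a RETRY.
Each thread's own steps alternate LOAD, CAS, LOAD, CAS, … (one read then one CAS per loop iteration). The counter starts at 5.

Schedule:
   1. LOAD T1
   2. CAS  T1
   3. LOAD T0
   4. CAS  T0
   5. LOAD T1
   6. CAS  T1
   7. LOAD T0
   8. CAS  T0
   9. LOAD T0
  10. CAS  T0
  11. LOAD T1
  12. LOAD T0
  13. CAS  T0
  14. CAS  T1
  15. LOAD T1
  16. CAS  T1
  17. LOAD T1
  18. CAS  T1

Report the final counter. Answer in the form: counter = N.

counter = 13

1. LOAD T1 → mem=5 r[T1]=5 [LOAD]
2. CAS T1 → mem=6 r[T1]=5 [OK]
3. LOAD T0 → mem=6 r[T0]=6 [LOAD]
4. CAS T0 → mem=7 r[T0]=6 [OK]
5. LOAD T1 → mem=7 r[T1]=7 [LOAD]
6. CAS T1 → mem=8 r[T1]=7 [OK]
7. LOAD T0 → mem=8 r[T0]=8 [LOAD]
8. CAS T0 → mem=9 r[T0]=8 [OK]
9. LOAD T0 → mem=9 r[T0]=9 [LOAD]
10. CAS T0 → mem=10 r[T0]=9 [OK]
11. LOAD T1 → mem=10 r[T1]=10 [LOAD]
12. LOAD T0 → mem=10 r[T0]=10 [LOAD]
13. CAS T0 → mem=11 r[T0]=10 [OK]
14. CAS T1 → mem=11 r[T1]=10 [RETRY]
15. LOAD T1 → mem=11 r[T1]=11 [LOAD]
16. CAS T1 → mem=12 r[T1]=11 [OK]
17. LOAD T1 → mem=12 r[T1]=12 [LOAD]
18. CAS T1 → mem=13 r[T1]=12 [OK]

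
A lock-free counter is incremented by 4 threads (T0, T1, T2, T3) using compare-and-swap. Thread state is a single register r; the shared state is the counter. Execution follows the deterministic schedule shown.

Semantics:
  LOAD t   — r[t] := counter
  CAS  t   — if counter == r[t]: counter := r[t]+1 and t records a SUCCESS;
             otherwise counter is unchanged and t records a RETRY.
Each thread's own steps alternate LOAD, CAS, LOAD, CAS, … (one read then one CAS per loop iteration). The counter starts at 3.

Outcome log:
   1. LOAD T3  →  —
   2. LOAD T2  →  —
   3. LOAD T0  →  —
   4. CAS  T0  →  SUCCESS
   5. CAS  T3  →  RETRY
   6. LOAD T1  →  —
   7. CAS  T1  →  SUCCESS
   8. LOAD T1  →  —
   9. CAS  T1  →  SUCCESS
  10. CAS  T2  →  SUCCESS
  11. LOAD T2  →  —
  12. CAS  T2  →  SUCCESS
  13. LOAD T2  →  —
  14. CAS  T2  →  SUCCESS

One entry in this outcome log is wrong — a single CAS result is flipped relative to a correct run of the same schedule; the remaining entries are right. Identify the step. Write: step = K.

step = 10

Correct run:
[1] T3.load  rd  (counter 3, T3.r 3)
[2] T2.load  rd  (counter 3, T2.r 3)
[3] T0.load  rd  (counter 3, T0.r 3)
[4] T0.cas  hit  (counter 4, T0.r 3)
[5] T3.cas  miss  (counter 4, T3.r 3)
[6] T1.load  rd  (counter 4, T1.r 4)
[7] T1.cas  hit  (counter 5, T1.r 4)
[8] T1.load  rd  (counter 5, T1.r 5)
[9] T1.cas  hit  (counter 6, T1.r 5)
[10] T2.cas  miss  (counter 6, T2.r 3)
[11] T2.load  rd  (counter 6, T2.r 6)
[12] T2.cas  hit  (counter 7, T2.r 6)
[13] T2.load  rd  (counter 7, T2.r 7)
[14] T2.cas  hit  (counter 8, T2.r 7)
Mismatch at 10.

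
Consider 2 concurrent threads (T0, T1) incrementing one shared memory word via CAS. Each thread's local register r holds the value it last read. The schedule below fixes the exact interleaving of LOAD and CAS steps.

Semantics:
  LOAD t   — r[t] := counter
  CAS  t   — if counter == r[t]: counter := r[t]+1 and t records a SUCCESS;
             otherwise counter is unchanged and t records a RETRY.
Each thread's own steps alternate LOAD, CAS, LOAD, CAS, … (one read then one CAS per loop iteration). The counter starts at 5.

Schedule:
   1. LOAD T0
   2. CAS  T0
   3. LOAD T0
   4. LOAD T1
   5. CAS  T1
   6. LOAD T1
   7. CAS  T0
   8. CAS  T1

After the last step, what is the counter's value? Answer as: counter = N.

T0 LOAD — after: cnt=5, r=5 — load
T0 CAS — after: cnt=6, r=5 — ok
T0 LOAD — after: cnt=6, r=6 — load
T1 LOAD — after: cnt=6, r=6 — load
T1 CAS — after: cnt=7, r=6 — ok
T1 LOAD — after: cnt=7, r=7 — load
T0 CAS — after: cnt=7, r=6 — retry
T1 CAS — after: cnt=8, r=7 — ok

counter = 8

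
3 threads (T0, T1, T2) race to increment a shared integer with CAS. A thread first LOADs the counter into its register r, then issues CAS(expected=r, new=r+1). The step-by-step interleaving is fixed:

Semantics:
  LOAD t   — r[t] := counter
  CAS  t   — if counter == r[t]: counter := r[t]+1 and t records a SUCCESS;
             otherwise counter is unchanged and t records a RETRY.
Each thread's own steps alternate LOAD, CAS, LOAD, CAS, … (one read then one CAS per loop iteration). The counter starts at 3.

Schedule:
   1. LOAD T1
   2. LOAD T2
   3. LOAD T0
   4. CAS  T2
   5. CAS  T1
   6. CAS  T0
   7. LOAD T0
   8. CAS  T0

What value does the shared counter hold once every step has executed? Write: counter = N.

counter = 5

   1) LOAD T1:  M=3  r_T1=3
   2) LOAD T2:  M=3  r_T2=3
   3) LOAD T0:  M=3  r_T0=3
   4) CAS  T2:  M=4  r_T2=3 ✓
   5) CAS  T1:  M=4  r_T1=3 ✗
   6) CAS  T0:  M=4  r_T0=3 ✗
   7) LOAD T0:  M=4  r_T0=4
   8) CAS  T0:  M=5  r_T0=4 ✓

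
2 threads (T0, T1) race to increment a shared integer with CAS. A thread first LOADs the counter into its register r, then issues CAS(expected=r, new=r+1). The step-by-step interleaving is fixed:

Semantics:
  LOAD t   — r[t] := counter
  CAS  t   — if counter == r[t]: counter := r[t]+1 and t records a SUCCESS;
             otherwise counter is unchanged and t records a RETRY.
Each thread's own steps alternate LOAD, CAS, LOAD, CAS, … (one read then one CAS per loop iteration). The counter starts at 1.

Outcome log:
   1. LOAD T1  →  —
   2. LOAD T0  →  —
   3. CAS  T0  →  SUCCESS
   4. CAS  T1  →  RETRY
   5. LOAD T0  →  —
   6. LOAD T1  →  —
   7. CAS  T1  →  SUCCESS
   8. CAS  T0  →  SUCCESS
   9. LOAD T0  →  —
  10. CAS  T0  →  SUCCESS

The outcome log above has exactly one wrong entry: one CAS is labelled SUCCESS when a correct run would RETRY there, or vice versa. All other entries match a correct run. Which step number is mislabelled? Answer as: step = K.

Correct run:
[1] T1.load  rd  (counter 1, T1.r 1)
[2] T0.load  rd  (counter 1, T0.r 1)
[3] T0.cas  hit  (counter 2, T0.r 1)
[4] T1.cas  miss  (counter 2, T1.r 1)
[5] T0.load  rd  (counter 2, T0.r 2)
[6] T1.load  rd  (counter 2, T1.r 2)
[7] T1.cas  hit  (counter 3, T1.r 2)
[8] T0.cas  miss  (counter 3, T0.r 2)
[9] T0.load  rd  (counter 3, T0.r 3)
[10] T0.cas  hit  (counter 4, T0.r 3)
Mismatch at 8.

step = 8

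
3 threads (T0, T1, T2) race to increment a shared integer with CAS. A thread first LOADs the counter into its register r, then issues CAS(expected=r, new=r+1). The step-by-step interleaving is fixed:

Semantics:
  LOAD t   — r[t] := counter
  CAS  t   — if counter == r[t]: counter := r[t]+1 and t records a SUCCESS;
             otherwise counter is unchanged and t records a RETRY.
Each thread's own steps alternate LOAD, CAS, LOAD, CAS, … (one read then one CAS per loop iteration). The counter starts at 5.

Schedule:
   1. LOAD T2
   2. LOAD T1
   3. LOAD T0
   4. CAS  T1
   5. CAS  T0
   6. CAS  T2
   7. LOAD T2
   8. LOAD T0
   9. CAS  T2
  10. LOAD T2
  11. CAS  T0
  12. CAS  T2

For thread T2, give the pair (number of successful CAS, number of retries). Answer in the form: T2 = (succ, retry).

T2 = (2, 1)

T2 LOAD — after: cnt=5, r=5 — load
T1 LOAD — after: cnt=5, r=5 — load
T0 LOAD — after: cnt=5, r=5 — load
T1 CAS — after: cnt=6, r=5 — ok
T0 CAS — after: cnt=6, r=5 — retry
T2 CAS — after: cnt=6, r=5 — retry
T2 LOAD — after: cnt=6, r=6 — load
T0 LOAD — after: cnt=6, r=6 — load
T2 CAS — after: cnt=7, r=6 — ok
T2 LOAD — after: cnt=7, r=7 — load
T0 CAS — after: cnt=7, r=6 — retry
T2 CAS — after: cnt=8, r=7 — ok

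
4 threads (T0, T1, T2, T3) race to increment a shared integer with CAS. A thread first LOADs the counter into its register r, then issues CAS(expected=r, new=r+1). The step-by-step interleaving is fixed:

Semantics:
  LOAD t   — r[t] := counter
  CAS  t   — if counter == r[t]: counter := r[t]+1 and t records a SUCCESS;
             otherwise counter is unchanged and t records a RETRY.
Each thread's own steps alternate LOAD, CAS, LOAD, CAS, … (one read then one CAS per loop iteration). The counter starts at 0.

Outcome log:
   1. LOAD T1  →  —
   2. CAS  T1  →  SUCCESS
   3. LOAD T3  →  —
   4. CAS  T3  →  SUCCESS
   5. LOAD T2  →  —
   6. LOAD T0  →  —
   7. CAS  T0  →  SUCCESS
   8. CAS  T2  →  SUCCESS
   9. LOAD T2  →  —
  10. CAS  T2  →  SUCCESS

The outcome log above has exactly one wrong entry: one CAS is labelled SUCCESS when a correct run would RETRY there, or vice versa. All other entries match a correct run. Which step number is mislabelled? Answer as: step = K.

step = 8

Correct run:
   1) LOAD T1:  M=0  r_T1=0
   2) CAS  T1:  M=1  r_T1=0 ✓
   3) LOAD T3:  M=1  r_T3=1
   4) CAS  T3:  M=2  r_T3=1 ✓
   5) LOAD T2:  M=2  r_T2=2
   6) LOAD T0:  M=2  r_T0=2
   7) CAS  T0:  M=3  r_T0=2 ✓
   8) CAS  T2:  M=3  r_T2=2 ✗
   9) LOAD T2:  M=3  r_T2=3
  10) CAS  T2:  M=4  r_T2=3 ✓
Log disagrees first at step 8.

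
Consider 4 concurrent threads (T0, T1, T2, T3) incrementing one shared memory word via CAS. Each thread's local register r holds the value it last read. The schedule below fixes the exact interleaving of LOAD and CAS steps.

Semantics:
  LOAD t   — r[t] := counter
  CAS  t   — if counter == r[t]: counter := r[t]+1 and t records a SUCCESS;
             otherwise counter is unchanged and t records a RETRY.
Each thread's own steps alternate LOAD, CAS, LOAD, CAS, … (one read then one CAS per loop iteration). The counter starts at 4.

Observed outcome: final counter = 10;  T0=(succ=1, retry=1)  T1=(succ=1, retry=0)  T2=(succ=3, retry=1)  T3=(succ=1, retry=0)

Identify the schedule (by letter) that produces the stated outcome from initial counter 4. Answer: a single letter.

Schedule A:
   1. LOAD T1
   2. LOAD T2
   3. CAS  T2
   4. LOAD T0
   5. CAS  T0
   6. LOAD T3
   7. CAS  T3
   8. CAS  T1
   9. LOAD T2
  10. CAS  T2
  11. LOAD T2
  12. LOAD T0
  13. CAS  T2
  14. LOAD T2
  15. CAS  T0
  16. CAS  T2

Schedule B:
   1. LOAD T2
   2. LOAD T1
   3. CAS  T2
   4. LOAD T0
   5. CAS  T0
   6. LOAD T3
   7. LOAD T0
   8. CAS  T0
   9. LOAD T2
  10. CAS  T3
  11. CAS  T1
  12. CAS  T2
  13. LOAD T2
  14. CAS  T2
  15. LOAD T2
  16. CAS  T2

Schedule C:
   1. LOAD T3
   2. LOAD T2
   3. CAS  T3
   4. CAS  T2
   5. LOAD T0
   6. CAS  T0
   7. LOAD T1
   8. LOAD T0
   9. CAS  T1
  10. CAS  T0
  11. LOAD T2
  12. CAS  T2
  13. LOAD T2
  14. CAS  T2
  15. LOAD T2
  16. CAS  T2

Simulating candidate C:
step 1: T3 LOAD ⇒ load; ctr=4 reg=4
step 2: T2 LOAD ⇒ load; ctr=4 reg=4
step 3: T3 CAS ⇒ ok; ctr=5 reg=4
step 4: T2 CAS ⇒ retry; ctr=5 reg=4
step 5: T0 LOAD ⇒ load; ctr=5 reg=5
step 6: T0 CAS ⇒ ok; ctr=6 reg=5
step 7: T1 LOAD ⇒ load; ctr=6 reg=6
step 8: T0 LOAD ⇒ load; ctr=6 reg=6
step 9: T1 CAS ⇒ ok; ctr=7 reg=6
step 10: T0 CAS ⇒ retry; ctr=7 reg=6
step 11: T2 LOAD ⇒ load; ctr=7 reg=7
step 12: T2 CAS ⇒ ok; ctr=8 reg=7
step 13: T2 LOAD ⇒ load; ctr=8 reg=8
step 14: T2 CAS ⇒ ok; ctr=9 reg=8
step 15: T2 LOAD ⇒ load; ctr=9 reg=9
step 16: T2 CAS ⇒ ok; ctr=10 reg=9

C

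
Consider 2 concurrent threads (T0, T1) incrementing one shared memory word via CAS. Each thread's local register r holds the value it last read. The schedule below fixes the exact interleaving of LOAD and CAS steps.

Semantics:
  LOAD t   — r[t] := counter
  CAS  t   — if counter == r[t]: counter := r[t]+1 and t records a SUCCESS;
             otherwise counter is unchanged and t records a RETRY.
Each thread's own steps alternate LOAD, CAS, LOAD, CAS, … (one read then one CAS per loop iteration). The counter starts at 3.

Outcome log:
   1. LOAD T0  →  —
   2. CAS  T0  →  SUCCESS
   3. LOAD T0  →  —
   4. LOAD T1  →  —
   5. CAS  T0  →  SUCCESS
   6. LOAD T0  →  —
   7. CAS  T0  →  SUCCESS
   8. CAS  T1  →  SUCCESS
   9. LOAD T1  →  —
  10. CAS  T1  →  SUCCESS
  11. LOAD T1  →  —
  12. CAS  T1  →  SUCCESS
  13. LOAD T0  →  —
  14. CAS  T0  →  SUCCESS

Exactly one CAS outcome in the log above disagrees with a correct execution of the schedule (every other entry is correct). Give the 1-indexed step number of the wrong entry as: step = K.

Reference trace:
#1 T0 reads 3
#2 T0 CAS(3→4) writes; counter now 4
#3 T0 reads 4
#4 T1 reads 4
#5 T0 CAS(4→5) writes; counter now 5
#6 T0 reads 5
#7 T0 CAS(5→6) writes; counter now 6
#8 T1 CAS(4→5) fails; counter now 6
#9 T1 reads 6
#10 T1 CAS(6→7) writes; counter now 7
#11 T1 reads 7
#12 T1 CAS(7→8) writes; counter now 8
#13 T0 reads 8
#14 T0 CAS(8→9) writes; counter now 9
Mismatch at 8.

step = 8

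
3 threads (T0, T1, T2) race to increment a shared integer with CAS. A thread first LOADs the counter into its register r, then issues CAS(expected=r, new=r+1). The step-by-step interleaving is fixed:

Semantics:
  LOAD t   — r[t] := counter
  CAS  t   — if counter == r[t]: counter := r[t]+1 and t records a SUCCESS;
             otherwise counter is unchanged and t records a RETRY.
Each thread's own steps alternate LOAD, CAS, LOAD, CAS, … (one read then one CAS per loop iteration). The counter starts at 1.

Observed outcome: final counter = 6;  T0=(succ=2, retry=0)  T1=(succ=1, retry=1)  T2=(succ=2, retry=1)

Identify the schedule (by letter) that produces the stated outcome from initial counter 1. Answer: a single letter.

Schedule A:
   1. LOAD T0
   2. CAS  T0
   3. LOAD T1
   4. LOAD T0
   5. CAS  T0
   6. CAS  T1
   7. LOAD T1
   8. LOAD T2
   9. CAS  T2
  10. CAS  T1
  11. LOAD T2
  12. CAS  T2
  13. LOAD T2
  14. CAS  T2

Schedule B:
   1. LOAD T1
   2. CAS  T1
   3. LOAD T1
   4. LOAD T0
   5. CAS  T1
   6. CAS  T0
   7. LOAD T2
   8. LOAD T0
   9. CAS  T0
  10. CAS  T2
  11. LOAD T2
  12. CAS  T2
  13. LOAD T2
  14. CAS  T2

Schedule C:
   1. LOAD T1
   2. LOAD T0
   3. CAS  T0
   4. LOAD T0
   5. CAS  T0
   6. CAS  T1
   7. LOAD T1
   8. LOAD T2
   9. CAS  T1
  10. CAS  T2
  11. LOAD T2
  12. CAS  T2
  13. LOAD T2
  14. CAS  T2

Run C:
1. LOAD T1 → mem=1 r[T1]=1 [LOAD]
2. LOAD T0 → mem=1 r[T0]=1 [LOAD]
3. CAS T0 → mem=2 r[T0]=1 [OK]
4. LOAD T0 → mem=2 r[T0]=2 [LOAD]
5. CAS T0 → mem=3 r[T0]=2 [OK]
6. CAS T1 → mem=3 r[T1]=1 [RETRY]
7. LOAD T1 → mem=3 r[T1]=3 [LOAD]
8. LOAD T2 → mem=3 r[T2]=3 [LOAD]
9. CAS T1 → mem=4 r[T1]=3 [OK]
10. CAS T2 → mem=4 r[T2]=3 [RETRY]
11. LOAD T2 → mem=4 r[T2]=4 [LOAD]
12. CAS T2 → mem=5 r[T2]=4 [OK]
13. LOAD T2 → mem=5 r[T2]=5 [LOAD]
14. CAS T2 → mem=6 r[T2]=5 [OK]

C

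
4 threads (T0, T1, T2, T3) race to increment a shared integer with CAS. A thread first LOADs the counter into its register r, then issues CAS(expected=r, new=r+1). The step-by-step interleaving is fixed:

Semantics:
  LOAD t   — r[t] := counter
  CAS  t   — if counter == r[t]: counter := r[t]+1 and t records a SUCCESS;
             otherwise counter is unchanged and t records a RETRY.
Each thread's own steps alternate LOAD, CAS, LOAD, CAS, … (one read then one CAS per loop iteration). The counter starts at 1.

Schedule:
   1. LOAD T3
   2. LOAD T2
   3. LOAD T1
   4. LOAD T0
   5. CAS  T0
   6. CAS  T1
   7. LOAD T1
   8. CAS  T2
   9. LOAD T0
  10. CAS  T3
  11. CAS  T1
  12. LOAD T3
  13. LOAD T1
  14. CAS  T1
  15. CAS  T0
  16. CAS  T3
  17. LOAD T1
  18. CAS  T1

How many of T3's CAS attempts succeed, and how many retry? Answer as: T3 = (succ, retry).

[1] T3.load  rd  (counter 1, T3.r 1)
[2] T2.load  rd  (counter 1, T2.r 1)
[3] T1.load  rd  (counter 1, T1.r 1)
[4] T0.load  rd  (counter 1, T0.r 1)
[5] T0.cas  hit  (counter 2, T0.r 1)
[6] T1.cas  miss  (counter 2, T1.r 1)
[7] T1.load  rd  (counter 2, T1.r 2)
[8] T2.cas  miss  (counter 2, T2.r 1)
[9] T0.load  rd  (counter 2, T0.r 2)
[10] T3.cas  miss  (counter 2, T3.r 1)
[11] T1.cas  hit  (counter 3, T1.r 2)
[12] T3.load  rd  (counter 3, T3.r 3)
[13] T1.load  rd  (counter 3, T1.r 3)
[14] T1.cas  hit  (counter 4, T1.r 3)
[15] T0.cas  miss  (counter 4, T0.r 2)
[16] T3.cas  miss  (counter 4, T3.r 3)
[17] T1.load  rd  (counter 4, T1.r 4)
[18] T1.cas  hit  (counter 5, T1.r 4)

T3 = (0, 2)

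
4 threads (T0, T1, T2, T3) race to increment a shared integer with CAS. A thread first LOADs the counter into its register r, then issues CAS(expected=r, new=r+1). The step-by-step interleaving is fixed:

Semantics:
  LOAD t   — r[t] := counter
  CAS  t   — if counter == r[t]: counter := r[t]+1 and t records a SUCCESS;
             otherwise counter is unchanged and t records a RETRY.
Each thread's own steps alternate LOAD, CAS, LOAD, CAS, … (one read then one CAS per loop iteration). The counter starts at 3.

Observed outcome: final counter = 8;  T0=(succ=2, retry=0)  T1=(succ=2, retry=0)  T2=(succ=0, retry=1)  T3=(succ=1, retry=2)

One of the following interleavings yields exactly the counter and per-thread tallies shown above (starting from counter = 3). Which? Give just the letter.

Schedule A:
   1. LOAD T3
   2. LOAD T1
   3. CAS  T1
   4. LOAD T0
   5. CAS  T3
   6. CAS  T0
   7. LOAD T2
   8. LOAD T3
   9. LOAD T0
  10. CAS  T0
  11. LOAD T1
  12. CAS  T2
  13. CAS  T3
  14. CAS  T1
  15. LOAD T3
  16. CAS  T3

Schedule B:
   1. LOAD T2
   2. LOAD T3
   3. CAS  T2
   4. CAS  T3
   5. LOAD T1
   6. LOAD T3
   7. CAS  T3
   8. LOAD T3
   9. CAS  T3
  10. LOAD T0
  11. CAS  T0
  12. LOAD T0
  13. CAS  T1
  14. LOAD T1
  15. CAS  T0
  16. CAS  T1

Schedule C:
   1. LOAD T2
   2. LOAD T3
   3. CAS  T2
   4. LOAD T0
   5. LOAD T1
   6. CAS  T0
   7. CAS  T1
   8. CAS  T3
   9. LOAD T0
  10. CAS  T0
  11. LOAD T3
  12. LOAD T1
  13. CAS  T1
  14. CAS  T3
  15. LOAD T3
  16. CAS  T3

Simulating candidate A:
1. LOAD T3 → mem=3 r[T3]=3 [LOAD]
2. LOAD T1 → mem=3 r[T1]=3 [LOAD]
3. CAS T1 → mem=4 r[T1]=3 [OK]
4. LOAD T0 → mem=4 r[T0]=4 [LOAD]
5. CAS T3 → mem=4 r[T3]=3 [RETRY]
6. CAS T0 → mem=5 r[T0]=4 [OK]
7. LOAD T2 → mem=5 r[T2]=5 [LOAD]
8. LOAD T3 → mem=5 r[T3]=5 [LOAD]
9. LOAD T0 → mem=5 r[T0]=5 [LOAD]
10. CAS T0 → mem=6 r[T0]=5 [OK]
11. LOAD T1 → mem=6 r[T1]=6 [LOAD]
12. CAS T2 → mem=6 r[T2]=5 [RETRY]
13. CAS T3 → mem=6 r[T3]=5 [RETRY]
14. CAS T1 → mem=7 r[T1]=6 [OK]
15. LOAD T3 → mem=7 r[T3]=7 [LOAD]
16. CAS T3 → mem=8 r[T3]=7 [OK]

A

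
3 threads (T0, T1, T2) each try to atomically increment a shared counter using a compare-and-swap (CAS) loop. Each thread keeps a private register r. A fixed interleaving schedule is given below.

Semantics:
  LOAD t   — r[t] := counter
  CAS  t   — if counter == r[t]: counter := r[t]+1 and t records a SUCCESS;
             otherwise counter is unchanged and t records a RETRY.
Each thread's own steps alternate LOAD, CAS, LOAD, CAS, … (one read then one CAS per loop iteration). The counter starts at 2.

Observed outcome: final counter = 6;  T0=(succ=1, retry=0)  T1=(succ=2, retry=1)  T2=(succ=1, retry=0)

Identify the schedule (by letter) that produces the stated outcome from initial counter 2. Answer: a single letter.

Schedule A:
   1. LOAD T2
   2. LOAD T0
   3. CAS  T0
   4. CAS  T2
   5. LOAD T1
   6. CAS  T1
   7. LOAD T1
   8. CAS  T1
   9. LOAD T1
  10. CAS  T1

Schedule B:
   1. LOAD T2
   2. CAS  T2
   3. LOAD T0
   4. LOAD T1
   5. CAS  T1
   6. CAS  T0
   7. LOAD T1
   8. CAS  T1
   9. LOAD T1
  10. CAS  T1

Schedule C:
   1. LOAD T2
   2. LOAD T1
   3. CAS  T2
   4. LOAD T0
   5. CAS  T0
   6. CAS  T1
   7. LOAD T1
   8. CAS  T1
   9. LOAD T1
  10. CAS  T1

Simulating candidate C:
[1] T2.load  rd  (counter 2, T2.r 2)
[2] T1.load  rd  (counter 2, T1.r 2)
[3] T2.cas  hit  (counter 3, T2.r 2)
[4] T0.load  rd  (counter 3, T0.r 3)
[5] T0.cas  hit  (counter 4, T0.r 3)
[6] T1.cas  miss  (counter 4, T1.r 2)
[7] T1.load  rd  (counter 4, T1.r 4)
[8] T1.cas  hit  (counter 5, T1.r 4)
[9] T1.load  rd  (counter 5, T1.r 5)
[10] T1.cas  hit  (counter 6, T1.r 5)

C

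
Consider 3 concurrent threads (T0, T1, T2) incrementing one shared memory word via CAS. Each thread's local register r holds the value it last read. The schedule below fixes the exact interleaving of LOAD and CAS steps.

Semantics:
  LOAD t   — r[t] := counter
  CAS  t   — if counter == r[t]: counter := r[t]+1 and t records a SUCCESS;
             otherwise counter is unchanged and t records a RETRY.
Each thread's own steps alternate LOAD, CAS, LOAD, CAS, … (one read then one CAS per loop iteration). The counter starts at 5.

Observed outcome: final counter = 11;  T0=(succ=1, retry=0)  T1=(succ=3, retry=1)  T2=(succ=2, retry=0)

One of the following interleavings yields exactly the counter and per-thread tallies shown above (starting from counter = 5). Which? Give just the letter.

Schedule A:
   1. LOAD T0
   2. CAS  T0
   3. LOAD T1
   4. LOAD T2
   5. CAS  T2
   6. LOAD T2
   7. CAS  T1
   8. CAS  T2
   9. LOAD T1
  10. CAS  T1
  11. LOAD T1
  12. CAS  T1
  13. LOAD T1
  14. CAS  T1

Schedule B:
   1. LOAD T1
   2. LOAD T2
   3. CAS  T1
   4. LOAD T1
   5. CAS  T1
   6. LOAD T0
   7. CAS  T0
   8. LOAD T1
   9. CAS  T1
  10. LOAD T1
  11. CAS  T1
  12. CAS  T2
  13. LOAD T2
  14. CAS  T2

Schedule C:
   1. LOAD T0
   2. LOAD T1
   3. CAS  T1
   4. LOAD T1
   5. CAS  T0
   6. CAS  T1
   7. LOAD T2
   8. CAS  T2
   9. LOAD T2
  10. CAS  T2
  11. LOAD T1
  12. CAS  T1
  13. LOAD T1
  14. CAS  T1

A

Simulating candidate A:
step 1: T0 LOAD ⇒ load; ctr=5 reg=5
step 2: T0 CAS ⇒ ok; ctr=6 reg=5
step 3: T1 LOAD ⇒ load; ctr=6 reg=6
step 4: T2 LOAD ⇒ load; ctr=6 reg=6
step 5: T2 CAS ⇒ ok; ctr=7 reg=6
step 6: T2 LOAD ⇒ load; ctr=7 reg=7
step 7: T1 CAS ⇒ retry; ctr=7 reg=6
step 8: T2 CAS ⇒ ok; ctr=8 reg=7
step 9: T1 LOAD ⇒ load; ctr=8 reg=8
step 10: T1 CAS ⇒ ok; ctr=9 reg=8
step 11: T1 LOAD ⇒ load; ctr=9 reg=9
step 12: T1 CAS ⇒ ok; ctr=10 reg=9
step 13: T1 LOAD ⇒ load; ctr=10 reg=10
step 14: T1 CAS ⇒ ok; ctr=11 reg=10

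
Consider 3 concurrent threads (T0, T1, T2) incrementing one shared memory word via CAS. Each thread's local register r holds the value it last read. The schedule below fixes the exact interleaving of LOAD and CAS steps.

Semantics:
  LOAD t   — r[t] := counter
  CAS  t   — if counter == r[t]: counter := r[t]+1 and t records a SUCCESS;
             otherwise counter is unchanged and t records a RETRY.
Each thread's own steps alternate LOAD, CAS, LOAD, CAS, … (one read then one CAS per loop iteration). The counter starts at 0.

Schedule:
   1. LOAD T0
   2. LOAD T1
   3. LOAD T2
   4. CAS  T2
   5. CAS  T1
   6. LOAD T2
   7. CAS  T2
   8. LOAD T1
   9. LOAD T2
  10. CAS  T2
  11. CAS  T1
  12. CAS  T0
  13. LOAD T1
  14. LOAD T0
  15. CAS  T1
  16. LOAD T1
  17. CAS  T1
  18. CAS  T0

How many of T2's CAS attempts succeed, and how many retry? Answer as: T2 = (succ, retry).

1. LOAD T0 → mem=0 r[T0]=0 [LOAD]
2. LOAD T1 → mem=0 r[T1]=0 [LOAD]
3. LOAD T2 → mem=0 r[T2]=0 [LOAD]
4. CAS T2 → mem=1 r[T2]=0 [OK]
5. CAS T1 → mem=1 r[T1]=0 [RETRY]
6. LOAD T2 → mem=1 r[T2]=1 [LOAD]
7. CAS T2 → mem=2 r[T2]=1 [OK]
8. LOAD T1 → mem=2 r[T1]=2 [LOAD]
9. LOAD T2 → mem=2 r[T2]=2 [LOAD]
10. CAS T2 → mem=3 r[T2]=2 [OK]
11. CAS T1 → mem=3 r[T1]=2 [RETRY]
12. CAS T0 → mem=3 r[T0]=0 [RETRY]
13. LOAD T1 → mem=3 r[T1]=3 [LOAD]
14. LOAD T0 → mem=3 r[T0]=3 [LOAD]
15. CAS T1 → mem=4 r[T1]=3 [OK]
16. LOAD T1 → mem=4 r[T1]=4 [LOAD]
17. CAS T1 → mem=5 r[T1]=4 [OK]
18. CAS T0 → mem=5 r[T0]=3 [RETRY]

T2 = (3, 0)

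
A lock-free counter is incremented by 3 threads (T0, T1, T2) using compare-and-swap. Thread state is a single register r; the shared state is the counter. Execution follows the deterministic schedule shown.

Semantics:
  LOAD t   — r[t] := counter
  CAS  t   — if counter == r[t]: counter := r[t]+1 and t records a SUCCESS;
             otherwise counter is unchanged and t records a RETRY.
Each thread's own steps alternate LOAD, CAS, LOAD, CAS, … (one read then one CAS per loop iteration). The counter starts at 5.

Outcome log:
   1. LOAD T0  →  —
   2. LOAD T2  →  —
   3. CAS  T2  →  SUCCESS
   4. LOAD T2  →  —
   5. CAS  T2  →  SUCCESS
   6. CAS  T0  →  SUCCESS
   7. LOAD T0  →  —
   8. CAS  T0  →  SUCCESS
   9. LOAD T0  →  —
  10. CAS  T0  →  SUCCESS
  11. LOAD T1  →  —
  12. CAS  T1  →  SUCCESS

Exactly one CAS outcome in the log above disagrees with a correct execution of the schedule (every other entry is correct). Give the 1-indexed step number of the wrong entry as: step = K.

step = 6

Re-executing:
step 1: T0 LOAD ⇒ load; ctr=5 reg=5
step 2: T2 LOAD ⇒ load; ctr=5 reg=5
step 3: T2 CAS ⇒ ok; ctr=6 reg=5
step 4: T2 LOAD ⇒ load; ctr=6 reg=6
step 5: T2 CAS ⇒ ok; ctr=7 reg=6
step 6: T0 CAS ⇒ retry; ctr=7 reg=5
step 7: T0 LOAD ⇒ load; ctr=7 reg=7
step 8: T0 CAS ⇒ ok; ctr=8 reg=7
step 9: T0 LOAD ⇒ load; ctr=8 reg=8
step 10: T0 CAS ⇒ ok; ctr=9 reg=8
step 11: T1 LOAD ⇒ load; ctr=9 reg=9
step 12: T1 CAS ⇒ ok; ctr=10 reg=9
Flip is step 6.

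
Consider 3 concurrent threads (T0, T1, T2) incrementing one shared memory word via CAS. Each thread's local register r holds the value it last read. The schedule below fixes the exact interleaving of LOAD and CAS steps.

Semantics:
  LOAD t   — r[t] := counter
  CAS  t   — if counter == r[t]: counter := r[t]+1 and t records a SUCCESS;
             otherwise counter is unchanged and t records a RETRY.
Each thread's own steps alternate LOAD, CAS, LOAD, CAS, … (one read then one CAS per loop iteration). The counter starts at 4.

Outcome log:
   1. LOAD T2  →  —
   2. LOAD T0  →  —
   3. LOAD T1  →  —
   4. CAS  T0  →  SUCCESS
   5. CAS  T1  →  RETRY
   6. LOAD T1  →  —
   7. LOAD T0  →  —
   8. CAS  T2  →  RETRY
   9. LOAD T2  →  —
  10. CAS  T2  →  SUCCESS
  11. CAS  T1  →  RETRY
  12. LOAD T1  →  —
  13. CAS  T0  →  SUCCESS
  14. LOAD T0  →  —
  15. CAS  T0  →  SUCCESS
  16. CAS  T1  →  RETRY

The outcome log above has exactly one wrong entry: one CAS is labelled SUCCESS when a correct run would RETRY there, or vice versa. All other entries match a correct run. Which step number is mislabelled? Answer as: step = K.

Reference trace:
1. LOAD T2 → mem=4 r[T2]=4 [LOAD]
2. LOAD T0 → mem=4 r[T0]=4 [LOAD]
3. LOAD T1 → mem=4 r[T1]=4 [LOAD]
4. CAS T0 → mem=5 r[T0]=4 [OK]
5. CAS T1 → mem=5 r[T1]=4 [RETRY]
6. LOAD T1 → mem=5 r[T1]=5 [LOAD]
7. LOAD T0 → mem=5 r[T0]=5 [LOAD]
8. CAS T2 → mem=5 r[T2]=4 [RETRY]
9. LOAD T2 → mem=5 r[T2]=5 [LOAD]
10. CAS T2 → mem=6 r[T2]=5 [OK]
11. CAS T1 → mem=6 r[T1]=5 [RETRY]
12. LOAD T1 → mem=6 r[T1]=6 [LOAD]
13. CAS T0 → mem=6 r[T0]=5 [RETRY]
14. LOAD T0 → mem=6 r[T0]=6 [LOAD]
15. CAS T0 → mem=7 r[T0]=6 [OK]
16. CAS T1 → mem=7 r[T1]=6 [RETRY]
Log disagrees first at step 13.

step = 13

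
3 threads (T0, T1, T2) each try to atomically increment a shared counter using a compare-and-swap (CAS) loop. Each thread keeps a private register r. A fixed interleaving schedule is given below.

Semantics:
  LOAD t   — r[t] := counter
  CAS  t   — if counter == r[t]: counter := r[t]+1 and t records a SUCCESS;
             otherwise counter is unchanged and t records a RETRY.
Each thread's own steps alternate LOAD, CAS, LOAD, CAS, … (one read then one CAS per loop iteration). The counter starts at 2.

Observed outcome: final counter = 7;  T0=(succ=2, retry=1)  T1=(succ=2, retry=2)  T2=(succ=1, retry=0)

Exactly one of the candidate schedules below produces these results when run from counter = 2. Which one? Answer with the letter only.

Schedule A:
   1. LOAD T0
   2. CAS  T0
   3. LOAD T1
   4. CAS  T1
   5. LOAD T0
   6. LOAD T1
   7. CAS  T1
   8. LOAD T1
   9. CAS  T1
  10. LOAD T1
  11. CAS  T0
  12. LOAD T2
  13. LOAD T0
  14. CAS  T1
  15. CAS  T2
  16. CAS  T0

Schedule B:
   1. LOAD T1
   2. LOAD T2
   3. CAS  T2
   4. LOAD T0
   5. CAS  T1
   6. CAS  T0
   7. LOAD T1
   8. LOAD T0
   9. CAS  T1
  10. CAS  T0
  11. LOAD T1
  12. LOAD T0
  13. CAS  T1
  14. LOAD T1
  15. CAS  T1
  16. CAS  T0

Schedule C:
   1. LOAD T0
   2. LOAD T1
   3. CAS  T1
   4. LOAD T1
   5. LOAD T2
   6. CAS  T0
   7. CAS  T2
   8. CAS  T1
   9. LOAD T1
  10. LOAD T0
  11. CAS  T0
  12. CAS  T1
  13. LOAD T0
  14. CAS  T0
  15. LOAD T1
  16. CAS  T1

C

Tracing schedule C:
#1 T0 reads 2
#2 T1 reads 2
#3 T1 CAS(2→3) writes; counter now 3
#4 T1 reads 3
#5 T2 reads 3
#6 T0 CAS(2→3) fails; counter now 3
#7 T2 CAS(3→4) writes; counter now 4
#8 T1 CAS(3→4) fails; counter now 4
#9 T1 reads 4
#10 T0 reads 4
#11 T0 CAS(4→5) writes; counter now 5
#12 T1 CAS(4→5) fails; counter now 5
#13 T0 reads 5
#14 T0 CAS(5→6) writes; counter now 6
#15 T1 reads 6
#16 T1 CAS(6→7) writes; counter now 7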